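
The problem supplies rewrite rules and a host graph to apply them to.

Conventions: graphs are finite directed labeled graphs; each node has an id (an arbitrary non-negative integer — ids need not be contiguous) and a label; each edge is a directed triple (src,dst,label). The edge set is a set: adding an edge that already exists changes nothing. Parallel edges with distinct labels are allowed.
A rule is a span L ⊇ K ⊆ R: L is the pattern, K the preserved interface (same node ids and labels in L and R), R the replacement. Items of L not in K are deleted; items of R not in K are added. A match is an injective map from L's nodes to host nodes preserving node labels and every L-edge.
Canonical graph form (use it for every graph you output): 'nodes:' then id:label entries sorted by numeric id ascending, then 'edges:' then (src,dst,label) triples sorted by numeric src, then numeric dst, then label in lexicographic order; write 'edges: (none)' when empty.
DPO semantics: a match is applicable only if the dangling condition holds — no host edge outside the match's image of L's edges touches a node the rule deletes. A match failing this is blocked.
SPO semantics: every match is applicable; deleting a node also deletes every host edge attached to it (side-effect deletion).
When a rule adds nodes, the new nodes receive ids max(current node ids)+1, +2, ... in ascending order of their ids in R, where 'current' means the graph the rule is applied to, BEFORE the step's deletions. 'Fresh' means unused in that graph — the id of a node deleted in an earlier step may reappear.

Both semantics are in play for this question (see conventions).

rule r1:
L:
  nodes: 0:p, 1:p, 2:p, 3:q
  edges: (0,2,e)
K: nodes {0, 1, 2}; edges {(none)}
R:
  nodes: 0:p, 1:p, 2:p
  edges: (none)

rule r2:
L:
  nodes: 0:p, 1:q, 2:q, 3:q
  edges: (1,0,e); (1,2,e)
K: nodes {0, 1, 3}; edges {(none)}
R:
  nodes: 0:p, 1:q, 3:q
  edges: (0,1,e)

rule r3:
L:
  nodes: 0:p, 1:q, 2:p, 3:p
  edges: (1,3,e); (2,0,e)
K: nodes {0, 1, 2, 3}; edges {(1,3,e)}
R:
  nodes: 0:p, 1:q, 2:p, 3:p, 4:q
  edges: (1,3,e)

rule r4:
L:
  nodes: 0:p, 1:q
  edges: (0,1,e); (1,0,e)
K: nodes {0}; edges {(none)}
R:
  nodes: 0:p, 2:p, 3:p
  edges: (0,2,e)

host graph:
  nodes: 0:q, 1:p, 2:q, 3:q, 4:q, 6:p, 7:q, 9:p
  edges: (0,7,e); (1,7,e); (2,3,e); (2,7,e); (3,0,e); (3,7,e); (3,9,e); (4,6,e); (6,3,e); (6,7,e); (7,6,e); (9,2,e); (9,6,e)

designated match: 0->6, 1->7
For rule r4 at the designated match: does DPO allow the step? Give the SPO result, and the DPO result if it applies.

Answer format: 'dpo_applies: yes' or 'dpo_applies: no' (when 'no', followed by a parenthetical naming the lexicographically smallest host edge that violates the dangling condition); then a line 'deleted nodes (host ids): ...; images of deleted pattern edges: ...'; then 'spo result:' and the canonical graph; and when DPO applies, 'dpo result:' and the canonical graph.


dpo_applies: no
(the rule deletes node 7, which keeps host edge (0,7,e) outside the match image — the dangling condition fails, DPO blocks; SPO proceeds and side-deletes such edges)
deleted nodes (host ids): 7; images of deleted pattern edges: (6,7,e); (7,6,e)
spo result:
nodes: 0:q, 1:p, 2:q, 3:q, 4:q, 6:p, 9:p, 10:p, 11:p
edges: (2,3,e); (3,0,e); (3,9,e); (4,6,e); (6,3,e); (6,10,e); (9,2,e); (9,6,e)


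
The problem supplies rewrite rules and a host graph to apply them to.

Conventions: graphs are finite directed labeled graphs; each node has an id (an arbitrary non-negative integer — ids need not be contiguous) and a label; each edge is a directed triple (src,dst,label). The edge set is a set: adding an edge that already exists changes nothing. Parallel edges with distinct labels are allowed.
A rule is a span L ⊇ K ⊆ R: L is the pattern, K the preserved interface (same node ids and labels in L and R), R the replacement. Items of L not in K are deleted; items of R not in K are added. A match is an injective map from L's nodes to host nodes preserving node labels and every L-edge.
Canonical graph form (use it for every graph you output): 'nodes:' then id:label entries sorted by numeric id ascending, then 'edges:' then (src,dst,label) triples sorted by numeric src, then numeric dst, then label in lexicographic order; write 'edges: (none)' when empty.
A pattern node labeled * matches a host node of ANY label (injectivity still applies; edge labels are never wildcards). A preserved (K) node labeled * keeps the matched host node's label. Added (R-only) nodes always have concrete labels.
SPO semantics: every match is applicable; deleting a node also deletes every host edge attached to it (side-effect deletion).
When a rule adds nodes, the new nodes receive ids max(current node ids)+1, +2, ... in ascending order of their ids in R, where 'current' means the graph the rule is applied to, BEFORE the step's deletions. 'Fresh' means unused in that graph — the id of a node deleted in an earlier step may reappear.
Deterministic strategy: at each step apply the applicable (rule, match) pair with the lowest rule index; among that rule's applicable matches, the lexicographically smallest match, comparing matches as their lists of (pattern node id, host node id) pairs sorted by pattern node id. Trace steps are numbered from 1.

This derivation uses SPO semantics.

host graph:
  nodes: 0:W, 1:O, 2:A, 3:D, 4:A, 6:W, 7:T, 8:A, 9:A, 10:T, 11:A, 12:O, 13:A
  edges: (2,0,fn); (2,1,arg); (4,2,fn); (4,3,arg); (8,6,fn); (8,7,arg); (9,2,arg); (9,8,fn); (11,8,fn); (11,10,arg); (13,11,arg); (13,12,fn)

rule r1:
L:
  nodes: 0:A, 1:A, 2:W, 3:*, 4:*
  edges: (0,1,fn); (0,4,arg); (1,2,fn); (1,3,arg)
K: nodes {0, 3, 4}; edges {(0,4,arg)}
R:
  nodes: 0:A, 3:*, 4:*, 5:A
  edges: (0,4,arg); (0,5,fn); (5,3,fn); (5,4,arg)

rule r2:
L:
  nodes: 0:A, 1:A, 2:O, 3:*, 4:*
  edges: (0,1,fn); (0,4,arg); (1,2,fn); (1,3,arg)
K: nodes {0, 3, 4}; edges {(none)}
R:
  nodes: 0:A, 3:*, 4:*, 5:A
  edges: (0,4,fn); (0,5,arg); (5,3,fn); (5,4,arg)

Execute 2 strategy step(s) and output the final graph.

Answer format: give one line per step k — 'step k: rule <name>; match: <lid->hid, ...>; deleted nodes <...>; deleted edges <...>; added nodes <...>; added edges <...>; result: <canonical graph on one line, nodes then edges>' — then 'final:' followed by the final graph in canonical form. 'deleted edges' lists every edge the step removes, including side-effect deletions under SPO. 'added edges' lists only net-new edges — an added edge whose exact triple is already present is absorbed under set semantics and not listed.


step 1: rule r1; match: 0->4, 1->2, 2->0, 3->1, 4->3; deleted nodes 0, 2; deleted edges (2,0,fn); (2,1,arg); (4,2,fn); (9,2,arg); added nodes 14; added edges (4,14,fn); (14,1,fn); (14,3,arg); result: nodes: 1:O, 3:D, 4:A, 6:W, 7:T, 8:A, 9:A, 10:T, 11:A, 12:O, 13:A, 14:A edges: (4,3,arg); (4,14,fn); (8,6,fn); (8,7,arg); (9,8,fn); (11,8,fn); (11,10,arg); (13,11,arg); (13,12,fn); (14,1,fn); (14,3,arg)
step 2: rule r1; match: 0->11, 1->8, 2->6, 3->7, 4->10; deleted nodes 6, 8; deleted edges (8,6,fn); (8,7,arg); (9,8,fn); (11,8,fn); added nodes 15; added edges (11,15,fn); (15,7,fn); (15,10,arg); result: nodes: 1:O, 3:D, 4:A, 7:T, 9:A, 10:T, 11:A, 12:O, 13:A, 14:A, 15:A edges: (4,3,arg); (4,14,fn); (11,10,arg); (11,15,fn); (13,11,arg); (13,12,fn); (14,1,fn); (14,3,arg); (15,7,fn); (15,10,arg)
final:
nodes: 1:O, 3:D, 4:A, 7:T, 9:A, 10:T, 11:A, 12:O, 13:A, 14:A, 15:A
edges: (4,3,arg); (4,14,fn); (11,10,arg); (11,15,fn); (13,11,arg); (13,12,fn); (14,1,fn); (14,3,arg); (15,7,fn); (15,10,arg)


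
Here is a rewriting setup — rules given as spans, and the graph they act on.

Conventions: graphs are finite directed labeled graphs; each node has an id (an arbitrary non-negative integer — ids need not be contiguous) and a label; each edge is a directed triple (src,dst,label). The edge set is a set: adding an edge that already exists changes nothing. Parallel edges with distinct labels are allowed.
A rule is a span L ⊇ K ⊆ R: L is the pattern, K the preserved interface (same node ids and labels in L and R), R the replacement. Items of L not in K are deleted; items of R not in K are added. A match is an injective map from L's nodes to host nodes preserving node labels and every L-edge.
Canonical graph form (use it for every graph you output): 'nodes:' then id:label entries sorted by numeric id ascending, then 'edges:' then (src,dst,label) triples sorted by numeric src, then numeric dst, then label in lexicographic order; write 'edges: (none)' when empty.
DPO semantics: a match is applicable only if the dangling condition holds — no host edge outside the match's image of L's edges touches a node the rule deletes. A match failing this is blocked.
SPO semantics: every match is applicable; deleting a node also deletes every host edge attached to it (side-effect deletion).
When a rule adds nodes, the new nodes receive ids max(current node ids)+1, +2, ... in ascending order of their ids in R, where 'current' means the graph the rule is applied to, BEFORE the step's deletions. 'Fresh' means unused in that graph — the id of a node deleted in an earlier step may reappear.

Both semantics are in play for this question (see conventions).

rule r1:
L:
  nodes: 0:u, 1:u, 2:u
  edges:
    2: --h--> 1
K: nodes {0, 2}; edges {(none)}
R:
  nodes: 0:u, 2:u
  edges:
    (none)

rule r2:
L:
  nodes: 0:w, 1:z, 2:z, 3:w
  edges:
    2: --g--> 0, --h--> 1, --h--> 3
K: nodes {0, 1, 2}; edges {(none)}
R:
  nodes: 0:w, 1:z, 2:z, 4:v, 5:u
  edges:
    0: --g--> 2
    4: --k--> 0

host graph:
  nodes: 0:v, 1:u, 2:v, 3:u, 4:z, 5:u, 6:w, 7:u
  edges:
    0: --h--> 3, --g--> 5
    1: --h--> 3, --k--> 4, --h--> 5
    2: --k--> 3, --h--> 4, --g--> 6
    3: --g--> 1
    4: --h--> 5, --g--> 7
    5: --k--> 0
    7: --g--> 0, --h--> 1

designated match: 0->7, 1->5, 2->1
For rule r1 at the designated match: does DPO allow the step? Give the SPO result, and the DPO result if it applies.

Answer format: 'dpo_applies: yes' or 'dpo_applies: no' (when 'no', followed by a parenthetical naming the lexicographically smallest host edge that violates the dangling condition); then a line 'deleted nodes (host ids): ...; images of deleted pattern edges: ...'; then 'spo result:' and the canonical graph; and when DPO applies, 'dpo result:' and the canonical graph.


dpo_applies: no
(the rule deletes node 5, which keeps host edge (0,5,g) outside the match image — the dangling condition fails, DPO blocks; SPO proceeds and side-deletes such edges)
deleted nodes (host ids): 5; images of deleted pattern edges: (1,5,h)
spo result:
nodes: 0:v, 1:u, 2:v, 3:u, 4:z, 6:w, 7:u
edges: (0,3,h); (1,3,h); (1,4,k); (2,3,k); (2,4,h); (2,6,g); (3,1,g); (4,7,g); (7,0,g); (7,1,h)


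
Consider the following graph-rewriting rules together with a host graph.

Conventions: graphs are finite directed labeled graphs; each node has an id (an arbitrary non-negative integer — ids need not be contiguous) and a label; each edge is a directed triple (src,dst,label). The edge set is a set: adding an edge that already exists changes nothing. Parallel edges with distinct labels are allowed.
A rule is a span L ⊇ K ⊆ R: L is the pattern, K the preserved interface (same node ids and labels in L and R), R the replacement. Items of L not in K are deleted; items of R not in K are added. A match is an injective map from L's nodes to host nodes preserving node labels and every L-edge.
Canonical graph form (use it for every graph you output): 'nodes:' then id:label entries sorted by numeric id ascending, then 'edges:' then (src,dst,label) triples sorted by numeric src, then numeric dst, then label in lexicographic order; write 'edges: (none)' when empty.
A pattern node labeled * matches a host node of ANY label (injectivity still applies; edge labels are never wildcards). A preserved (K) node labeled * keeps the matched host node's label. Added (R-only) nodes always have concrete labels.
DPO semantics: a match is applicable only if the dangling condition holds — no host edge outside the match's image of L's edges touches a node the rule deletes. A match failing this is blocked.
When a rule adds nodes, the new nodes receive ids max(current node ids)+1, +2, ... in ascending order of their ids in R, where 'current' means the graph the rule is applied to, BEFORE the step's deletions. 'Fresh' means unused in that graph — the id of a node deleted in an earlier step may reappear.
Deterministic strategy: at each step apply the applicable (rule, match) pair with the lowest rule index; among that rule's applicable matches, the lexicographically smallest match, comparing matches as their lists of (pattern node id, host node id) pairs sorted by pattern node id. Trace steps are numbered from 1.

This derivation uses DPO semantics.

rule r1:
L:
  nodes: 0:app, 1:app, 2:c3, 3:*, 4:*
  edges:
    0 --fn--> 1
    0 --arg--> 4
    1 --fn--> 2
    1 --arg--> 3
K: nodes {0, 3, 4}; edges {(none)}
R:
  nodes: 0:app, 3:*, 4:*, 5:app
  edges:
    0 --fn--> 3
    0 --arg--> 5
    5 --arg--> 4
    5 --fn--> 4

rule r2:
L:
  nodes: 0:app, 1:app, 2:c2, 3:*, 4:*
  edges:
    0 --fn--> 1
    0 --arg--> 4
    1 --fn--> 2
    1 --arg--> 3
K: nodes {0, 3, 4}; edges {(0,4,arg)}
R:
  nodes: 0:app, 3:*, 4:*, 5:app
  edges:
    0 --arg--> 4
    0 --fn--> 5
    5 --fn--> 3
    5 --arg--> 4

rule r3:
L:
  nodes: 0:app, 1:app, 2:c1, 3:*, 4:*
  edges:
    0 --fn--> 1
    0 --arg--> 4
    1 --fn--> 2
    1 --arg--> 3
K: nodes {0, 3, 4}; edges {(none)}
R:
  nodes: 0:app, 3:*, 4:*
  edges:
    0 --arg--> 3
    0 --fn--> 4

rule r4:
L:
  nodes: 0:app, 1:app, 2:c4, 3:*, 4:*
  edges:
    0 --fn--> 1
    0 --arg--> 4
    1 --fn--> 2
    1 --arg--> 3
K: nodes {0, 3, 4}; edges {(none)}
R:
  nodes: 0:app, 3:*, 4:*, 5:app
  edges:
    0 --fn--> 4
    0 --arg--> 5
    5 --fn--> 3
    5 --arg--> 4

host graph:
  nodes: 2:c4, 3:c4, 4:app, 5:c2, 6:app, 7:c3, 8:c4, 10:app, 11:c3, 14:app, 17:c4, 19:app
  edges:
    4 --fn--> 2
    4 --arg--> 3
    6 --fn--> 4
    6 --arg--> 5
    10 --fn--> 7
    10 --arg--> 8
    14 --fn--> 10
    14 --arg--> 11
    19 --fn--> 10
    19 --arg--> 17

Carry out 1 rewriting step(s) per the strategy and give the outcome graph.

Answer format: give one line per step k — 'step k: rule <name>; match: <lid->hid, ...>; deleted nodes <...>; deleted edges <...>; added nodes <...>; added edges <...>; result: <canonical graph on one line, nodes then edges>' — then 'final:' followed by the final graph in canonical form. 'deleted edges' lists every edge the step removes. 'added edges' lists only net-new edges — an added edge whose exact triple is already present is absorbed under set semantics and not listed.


step 1: rule r4; match: 0->6, 1->4, 2->2, 3->3, 4->5; deleted nodes 2, 4; deleted edges (4,2,fn); (4,3,arg); (6,4,fn); (6,5,arg); added nodes 20; added edges (6,5,fn); (6,20,arg); (20,3,fn); (20,5,arg); result: nodes: 3:c4, 5:c2, 6:app, 7:c3, 8:c4, 10:app, 11:c3, 14:app, 17:c4, 19:app, 20:app edges: (6,5,fn); (6,20,arg); (10,7,fn); (10,8,arg); (14,10,fn); (14,11,arg); (19,10,fn); (19,17,arg); (20,3,fn); (20,5,arg)
final:
nodes: 3:c4, 5:c2, 6:app, 7:c3, 8:c4, 10:app, 11:c3, 14:app, 17:c4, 19:app, 20:app
edges: (6,5,fn); (6,20,arg); (10,7,fn); (10,8,arg); (14,10,fn); (14,11,arg); (19,10,fn); (19,17,arg); (20,3,fn); (20,5,arg)


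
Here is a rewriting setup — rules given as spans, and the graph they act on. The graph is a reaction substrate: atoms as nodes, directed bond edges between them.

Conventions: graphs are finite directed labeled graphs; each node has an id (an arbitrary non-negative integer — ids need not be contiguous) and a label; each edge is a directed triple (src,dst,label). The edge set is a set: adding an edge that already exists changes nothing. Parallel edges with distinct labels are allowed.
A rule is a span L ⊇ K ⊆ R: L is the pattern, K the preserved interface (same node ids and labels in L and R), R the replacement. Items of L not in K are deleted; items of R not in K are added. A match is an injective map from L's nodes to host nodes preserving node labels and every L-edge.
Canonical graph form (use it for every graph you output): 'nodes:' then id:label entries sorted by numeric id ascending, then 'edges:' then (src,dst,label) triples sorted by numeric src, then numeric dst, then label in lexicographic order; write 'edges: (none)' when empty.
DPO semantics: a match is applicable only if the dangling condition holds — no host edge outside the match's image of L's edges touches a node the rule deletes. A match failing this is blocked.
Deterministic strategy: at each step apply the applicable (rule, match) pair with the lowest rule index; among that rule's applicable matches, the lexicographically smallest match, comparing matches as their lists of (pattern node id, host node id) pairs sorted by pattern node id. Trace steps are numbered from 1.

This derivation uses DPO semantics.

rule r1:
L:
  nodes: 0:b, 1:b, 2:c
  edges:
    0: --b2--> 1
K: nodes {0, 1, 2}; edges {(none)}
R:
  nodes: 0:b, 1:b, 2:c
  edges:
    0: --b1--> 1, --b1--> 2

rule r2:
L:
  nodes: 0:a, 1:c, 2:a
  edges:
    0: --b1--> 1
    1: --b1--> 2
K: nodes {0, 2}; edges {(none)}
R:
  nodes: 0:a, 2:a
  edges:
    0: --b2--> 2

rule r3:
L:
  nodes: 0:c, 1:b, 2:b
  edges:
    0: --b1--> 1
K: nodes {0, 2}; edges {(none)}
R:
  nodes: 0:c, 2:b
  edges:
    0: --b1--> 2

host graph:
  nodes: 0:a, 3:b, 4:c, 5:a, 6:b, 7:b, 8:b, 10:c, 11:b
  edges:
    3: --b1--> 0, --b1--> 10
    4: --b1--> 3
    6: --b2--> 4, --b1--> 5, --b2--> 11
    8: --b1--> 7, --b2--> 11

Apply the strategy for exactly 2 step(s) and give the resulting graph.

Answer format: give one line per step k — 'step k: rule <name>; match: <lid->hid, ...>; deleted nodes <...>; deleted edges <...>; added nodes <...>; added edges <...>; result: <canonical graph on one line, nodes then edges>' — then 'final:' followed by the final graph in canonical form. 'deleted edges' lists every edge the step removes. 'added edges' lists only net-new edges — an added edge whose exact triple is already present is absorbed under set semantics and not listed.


step 1: rule r1; match: 0->6, 1->11, 2->4; deleted nodes (none); deleted edges (6,11,b2); added nodes (none); added edges (6,4,b1); (6,11,b1); result: nodes: 0:a, 3:b, 4:c, 5:a, 6:b, 7:b, 8:b, 10:c, 11:b edges: (3,0,b1); (3,10,b1); (4,3,b1); (6,4,b1); (6,4,b2); (6,5,b1); (6,11,b1); (8,7,b1); (8,11,b2)
step 2: rule r1; match: 0->8, 1->11, 2->4; deleted nodes (none); deleted edges (8,11,b2); added nodes (none); added edges (8,4,b1); (8,11,b1); result: nodes: 0:a, 3:b, 4:c, 5:a, 6:b, 7:b, 8:b, 10:c, 11:b edges: (3,0,b1); (3,10,b1); (4,3,b1); (6,4,b1); (6,4,b2); (6,5,b1); (6,11,b1); (8,4,b1); (8,7,b1); (8,11,b1)
final:
nodes: 0:a, 3:b, 4:c, 5:a, 6:b, 7:b, 8:b, 10:c, 11:b
edges: (3,0,b1); (3,10,b1); (4,3,b1); (6,4,b1); (6,4,b2); (6,5,b1); (6,11,b1); (8,4,b1); (8,7,b1); (8,11,b1)


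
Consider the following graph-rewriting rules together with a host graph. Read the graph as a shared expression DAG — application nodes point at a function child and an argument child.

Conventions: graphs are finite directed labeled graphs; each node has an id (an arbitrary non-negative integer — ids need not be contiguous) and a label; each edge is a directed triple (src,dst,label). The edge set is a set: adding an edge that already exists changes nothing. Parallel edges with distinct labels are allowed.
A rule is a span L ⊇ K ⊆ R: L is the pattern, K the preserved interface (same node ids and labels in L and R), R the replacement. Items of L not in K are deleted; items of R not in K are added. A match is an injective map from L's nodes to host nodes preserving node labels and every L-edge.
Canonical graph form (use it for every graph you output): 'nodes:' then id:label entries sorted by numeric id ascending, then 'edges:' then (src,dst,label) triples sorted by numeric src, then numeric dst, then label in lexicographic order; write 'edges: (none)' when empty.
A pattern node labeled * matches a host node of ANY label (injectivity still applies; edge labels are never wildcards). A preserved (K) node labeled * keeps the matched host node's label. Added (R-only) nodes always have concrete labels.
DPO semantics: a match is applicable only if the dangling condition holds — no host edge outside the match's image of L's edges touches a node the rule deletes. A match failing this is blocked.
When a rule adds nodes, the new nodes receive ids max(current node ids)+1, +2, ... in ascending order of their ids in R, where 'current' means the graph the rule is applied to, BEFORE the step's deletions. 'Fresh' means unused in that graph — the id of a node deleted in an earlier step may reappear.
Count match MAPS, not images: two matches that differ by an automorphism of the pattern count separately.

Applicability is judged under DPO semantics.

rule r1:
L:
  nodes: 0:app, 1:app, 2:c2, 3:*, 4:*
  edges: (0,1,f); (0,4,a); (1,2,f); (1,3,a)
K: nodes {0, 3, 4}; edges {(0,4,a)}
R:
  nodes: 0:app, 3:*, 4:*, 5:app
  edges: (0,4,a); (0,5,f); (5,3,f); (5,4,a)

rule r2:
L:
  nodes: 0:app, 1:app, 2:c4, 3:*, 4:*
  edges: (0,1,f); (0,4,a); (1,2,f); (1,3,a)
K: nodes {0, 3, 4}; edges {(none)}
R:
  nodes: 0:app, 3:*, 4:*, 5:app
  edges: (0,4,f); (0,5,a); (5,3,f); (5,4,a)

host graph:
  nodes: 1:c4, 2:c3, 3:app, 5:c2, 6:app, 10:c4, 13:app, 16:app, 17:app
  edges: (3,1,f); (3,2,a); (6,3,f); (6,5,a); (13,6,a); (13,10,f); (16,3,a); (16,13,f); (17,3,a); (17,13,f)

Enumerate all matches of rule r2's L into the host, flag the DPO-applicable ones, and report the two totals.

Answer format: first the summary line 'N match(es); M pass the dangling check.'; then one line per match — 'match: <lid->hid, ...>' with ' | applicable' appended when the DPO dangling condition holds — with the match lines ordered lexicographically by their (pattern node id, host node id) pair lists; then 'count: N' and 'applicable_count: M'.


3 match(es); 0 pass the dangling check.
match: 0->6, 1->3, 2->1, 3->2, 4->5
match: 0->16, 1->13, 2->10, 3->6, 4->3
match: 0->17, 1->13, 2->10, 3->6, 4->3
count: 3
applicable_count: 0


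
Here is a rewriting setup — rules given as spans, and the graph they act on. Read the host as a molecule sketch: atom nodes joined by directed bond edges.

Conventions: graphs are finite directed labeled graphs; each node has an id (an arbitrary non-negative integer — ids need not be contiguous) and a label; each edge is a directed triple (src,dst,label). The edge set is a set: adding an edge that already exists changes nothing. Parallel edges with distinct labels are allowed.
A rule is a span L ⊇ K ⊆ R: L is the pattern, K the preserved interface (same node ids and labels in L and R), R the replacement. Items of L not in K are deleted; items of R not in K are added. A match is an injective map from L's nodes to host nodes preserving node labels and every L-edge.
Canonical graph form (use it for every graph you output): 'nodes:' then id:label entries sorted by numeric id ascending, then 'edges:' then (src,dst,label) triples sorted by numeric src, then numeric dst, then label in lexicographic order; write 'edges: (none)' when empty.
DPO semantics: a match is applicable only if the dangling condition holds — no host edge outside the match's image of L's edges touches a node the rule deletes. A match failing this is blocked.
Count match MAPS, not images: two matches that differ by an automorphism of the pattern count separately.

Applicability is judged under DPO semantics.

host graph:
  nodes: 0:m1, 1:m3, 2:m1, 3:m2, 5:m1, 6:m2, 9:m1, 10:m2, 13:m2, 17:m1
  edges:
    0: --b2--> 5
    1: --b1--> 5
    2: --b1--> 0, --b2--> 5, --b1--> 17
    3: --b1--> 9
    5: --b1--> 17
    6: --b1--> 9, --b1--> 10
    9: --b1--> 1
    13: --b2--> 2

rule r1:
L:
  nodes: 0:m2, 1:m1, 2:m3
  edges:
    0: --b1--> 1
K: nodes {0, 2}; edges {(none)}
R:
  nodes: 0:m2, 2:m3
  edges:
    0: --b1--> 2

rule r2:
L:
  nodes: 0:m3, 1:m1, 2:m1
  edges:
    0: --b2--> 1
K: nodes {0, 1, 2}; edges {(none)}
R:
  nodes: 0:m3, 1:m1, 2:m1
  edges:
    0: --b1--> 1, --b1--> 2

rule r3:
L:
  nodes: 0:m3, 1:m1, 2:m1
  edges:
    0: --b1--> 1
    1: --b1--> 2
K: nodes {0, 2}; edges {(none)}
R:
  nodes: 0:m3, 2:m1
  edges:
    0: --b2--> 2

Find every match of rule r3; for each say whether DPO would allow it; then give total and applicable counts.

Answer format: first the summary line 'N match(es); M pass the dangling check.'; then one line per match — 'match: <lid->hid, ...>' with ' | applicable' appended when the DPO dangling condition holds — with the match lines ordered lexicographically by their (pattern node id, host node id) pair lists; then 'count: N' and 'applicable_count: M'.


1 match(es); 0 pass the dangling check.
match: 0->1, 1->5, 2->17
count: 1
applicable_count: 0


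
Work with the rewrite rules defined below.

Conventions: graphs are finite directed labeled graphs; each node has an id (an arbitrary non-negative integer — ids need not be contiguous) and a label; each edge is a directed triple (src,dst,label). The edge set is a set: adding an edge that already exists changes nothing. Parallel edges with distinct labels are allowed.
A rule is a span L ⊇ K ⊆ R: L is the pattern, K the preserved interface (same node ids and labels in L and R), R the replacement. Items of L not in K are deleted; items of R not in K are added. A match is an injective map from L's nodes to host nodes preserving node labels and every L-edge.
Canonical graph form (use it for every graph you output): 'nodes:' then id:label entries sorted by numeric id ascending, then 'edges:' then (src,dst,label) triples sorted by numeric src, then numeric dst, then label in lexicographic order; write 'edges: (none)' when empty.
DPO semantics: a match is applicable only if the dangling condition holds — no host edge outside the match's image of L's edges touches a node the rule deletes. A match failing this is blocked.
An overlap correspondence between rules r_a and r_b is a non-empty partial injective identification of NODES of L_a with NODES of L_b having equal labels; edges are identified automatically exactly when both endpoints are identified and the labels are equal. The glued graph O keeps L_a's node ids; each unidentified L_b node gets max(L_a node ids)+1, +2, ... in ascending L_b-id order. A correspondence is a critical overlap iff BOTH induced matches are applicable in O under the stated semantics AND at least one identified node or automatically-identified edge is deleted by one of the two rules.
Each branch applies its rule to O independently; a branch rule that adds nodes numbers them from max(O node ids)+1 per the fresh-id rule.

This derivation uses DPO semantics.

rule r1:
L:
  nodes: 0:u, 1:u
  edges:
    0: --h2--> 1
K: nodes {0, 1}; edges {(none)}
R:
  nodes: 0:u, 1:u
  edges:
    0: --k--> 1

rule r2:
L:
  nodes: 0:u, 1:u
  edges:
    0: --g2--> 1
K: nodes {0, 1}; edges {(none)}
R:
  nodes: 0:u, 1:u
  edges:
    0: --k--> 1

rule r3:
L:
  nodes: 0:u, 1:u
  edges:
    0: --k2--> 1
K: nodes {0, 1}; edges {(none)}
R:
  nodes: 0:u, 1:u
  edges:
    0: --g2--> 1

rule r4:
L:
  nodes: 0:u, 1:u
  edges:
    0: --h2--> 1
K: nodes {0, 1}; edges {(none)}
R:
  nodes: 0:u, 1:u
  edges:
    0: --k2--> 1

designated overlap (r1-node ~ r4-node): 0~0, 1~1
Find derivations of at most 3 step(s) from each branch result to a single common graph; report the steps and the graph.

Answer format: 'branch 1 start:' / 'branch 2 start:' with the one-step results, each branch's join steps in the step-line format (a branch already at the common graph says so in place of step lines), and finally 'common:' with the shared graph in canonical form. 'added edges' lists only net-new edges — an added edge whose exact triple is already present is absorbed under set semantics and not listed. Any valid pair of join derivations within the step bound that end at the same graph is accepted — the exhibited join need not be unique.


branch 1 start:
nodes: 0:u, 1:u
edges: (0,1,k)
branch 2 start:
nodes: 0:u, 1:u
edges: (0,1,k2)
branch 1: already at the common graph (0 steps)
branch 2 step 1: rule r3; match: 0->0, 1->1; deleted nodes (none); deleted edges (0,1,k2); added nodes (none); added edges (0,1,g2); result: nodes: 0:u, 1:u edges: (0,1,g2)
branch 2 step 2: rule r2; match: 0->0, 1->1; deleted nodes (none); deleted edges (0,1,g2); added nodes (none); added edges (0,1,k); result: nodes: 0:u, 1:u edges: (0,1,k)
common:
nodes: 0:u, 1:u
edges: (0,1,k)


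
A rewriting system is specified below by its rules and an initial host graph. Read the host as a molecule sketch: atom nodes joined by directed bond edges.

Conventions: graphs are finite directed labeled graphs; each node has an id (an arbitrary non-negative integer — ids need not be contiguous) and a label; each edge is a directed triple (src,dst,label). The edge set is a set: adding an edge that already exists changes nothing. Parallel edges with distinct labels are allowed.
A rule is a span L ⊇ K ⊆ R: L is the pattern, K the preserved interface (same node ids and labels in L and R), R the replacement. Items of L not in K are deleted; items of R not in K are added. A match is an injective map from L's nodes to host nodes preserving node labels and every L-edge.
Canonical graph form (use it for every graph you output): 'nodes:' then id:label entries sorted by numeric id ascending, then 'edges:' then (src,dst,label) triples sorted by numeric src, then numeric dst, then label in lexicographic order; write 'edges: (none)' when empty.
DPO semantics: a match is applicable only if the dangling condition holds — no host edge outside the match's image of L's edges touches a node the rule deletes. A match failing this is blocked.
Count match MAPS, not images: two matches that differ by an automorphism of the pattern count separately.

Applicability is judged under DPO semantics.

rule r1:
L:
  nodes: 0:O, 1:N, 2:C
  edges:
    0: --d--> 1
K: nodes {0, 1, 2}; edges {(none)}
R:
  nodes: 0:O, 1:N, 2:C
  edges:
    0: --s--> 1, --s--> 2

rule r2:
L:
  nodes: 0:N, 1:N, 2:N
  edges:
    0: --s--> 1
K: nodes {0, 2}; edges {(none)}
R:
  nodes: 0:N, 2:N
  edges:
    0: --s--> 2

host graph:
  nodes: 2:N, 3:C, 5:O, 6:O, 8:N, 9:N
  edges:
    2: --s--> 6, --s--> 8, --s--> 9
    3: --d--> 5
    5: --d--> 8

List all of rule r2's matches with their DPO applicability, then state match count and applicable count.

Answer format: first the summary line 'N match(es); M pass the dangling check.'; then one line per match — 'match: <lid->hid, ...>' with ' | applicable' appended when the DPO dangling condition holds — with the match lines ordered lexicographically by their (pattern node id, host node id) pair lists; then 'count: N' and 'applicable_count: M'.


2 match(es); 1 pass the dangling check.
match: 0->2, 1->8, 2->9
match: 0->2, 1->9, 2->8 | applicable
count: 2
applicable_count: 1


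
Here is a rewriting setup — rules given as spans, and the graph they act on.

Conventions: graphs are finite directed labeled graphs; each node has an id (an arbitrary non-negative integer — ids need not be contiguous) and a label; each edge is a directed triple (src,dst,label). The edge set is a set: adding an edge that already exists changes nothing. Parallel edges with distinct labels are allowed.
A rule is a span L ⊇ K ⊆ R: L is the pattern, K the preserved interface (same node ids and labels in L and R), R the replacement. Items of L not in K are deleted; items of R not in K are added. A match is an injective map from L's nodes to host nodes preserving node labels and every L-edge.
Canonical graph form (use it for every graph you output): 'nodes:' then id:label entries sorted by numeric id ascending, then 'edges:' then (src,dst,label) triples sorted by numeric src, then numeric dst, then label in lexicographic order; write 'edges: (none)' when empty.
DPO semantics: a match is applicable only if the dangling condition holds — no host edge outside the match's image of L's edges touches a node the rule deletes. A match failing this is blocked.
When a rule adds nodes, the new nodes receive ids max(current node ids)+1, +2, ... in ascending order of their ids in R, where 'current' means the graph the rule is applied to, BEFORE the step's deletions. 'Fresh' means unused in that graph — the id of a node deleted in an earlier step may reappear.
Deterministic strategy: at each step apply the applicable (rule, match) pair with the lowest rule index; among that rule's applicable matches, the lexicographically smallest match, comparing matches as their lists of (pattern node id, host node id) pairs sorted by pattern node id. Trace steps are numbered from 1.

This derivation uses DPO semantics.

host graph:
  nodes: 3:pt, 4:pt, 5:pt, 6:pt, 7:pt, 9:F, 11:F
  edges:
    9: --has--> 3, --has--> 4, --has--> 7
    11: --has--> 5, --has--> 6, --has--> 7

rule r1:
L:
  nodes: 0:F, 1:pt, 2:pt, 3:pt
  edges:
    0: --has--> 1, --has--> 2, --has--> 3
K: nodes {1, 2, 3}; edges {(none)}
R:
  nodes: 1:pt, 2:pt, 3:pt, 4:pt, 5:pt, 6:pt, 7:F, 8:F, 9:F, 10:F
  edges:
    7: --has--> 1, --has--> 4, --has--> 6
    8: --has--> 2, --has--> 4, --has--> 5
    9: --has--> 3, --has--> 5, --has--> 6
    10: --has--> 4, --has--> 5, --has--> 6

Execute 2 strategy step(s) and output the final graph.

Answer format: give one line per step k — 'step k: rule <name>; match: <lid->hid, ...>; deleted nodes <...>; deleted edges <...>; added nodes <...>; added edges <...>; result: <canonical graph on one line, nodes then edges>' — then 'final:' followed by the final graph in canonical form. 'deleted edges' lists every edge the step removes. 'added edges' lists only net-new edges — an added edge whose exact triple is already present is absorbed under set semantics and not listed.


step 1: rule r1; match: 0->9, 1->3, 2->4, 3->7; deleted nodes 9; deleted edges (9,3,has); (9,4,has); (9,7,has); added nodes 12, 13, 14, 15, 16, 17, 18; added edges (15,3,has); (15,12,has); (15,14,has); (16,4,has); (16,12,has); (16,13,has); (17,7,has); (17,13,has); (17,14,has); (18,12,has); (18,13,has); (18,14,has); result: nodes: 3:pt, 4:pt, 5:pt, 6:pt, 7:pt, 11:F, 12:pt, 13:pt, 14:pt, 15:F, 16:F, 17:F, 18:F edges: (11,5,has); (11,6,has); (11,7,has); (15,3,has); (15,12,has); (15,14,has); (16,4,has); (16,12,has); (16,13,has); (17,7,has); (17,13,has); (17,14,has); (18,12,has); (18,13,has); (18,14,has)
step 2: rule r1; match: 0->11, 1->5, 2->6, 3->7; deleted nodes 11; deleted edges (11,5,has); (11,6,has); (11,7,has); added nodes 19, 20, 21, 22, 23, 24, 25; added edges (22,5,has); (22,19,has); (22,21,has); (23,6,has); (23,19,has); (23,20,has); (24,7,has); (24,20,has); (24,21,has); (25,19,has); (25,20,has); (25,21,has); result: nodes: 3:pt, 4:pt, 5:pt, 6:pt, 7:pt, 12:pt, 13:pt, 14:pt, 15:F, 16:F, 17:F, 18:F, 19:pt, 20:pt, 21:pt, 22:F, 23:F, 24:F, 25:F edges: (15,3,has); (15,12,has); (15,14,has); (16,4,has); (16,12,has); (16,13,has); (17,7,has); (17,13,has); (17,14,has); (18,12,has); (18,13,has); (18,14,has); (22,5,has); (22,19,has); (22,21,has); (23,6,has); (23,19,has); (23,20,has); (24,7,has); (24,20,has); (24,21,has); (25,19,has); (25,20,has); (25,21,has)
final:
nodes: 3:pt, 4:pt, 5:pt, 6:pt, 7:pt, 12:pt, 13:pt, 14:pt, 15:F, 16:F, 17:F, 18:F, 19:pt, 20:pt, 21:pt, 22:F, 23:F, 24:F, 25:F
edges: (15,3,has); (15,12,has); (15,14,has); (16,4,has); (16,12,has); (16,13,has); (17,7,has); (17,13,has); (17,14,has); (18,12,has); (18,13,has); (18,14,has); (22,5,has); (22,19,has); (22,21,has); (23,6,has); (23,19,has); (23,20,has); (24,7,has); (24,20,has); (24,21,has); (25,19,has); (25,20,has); (25,21,has)


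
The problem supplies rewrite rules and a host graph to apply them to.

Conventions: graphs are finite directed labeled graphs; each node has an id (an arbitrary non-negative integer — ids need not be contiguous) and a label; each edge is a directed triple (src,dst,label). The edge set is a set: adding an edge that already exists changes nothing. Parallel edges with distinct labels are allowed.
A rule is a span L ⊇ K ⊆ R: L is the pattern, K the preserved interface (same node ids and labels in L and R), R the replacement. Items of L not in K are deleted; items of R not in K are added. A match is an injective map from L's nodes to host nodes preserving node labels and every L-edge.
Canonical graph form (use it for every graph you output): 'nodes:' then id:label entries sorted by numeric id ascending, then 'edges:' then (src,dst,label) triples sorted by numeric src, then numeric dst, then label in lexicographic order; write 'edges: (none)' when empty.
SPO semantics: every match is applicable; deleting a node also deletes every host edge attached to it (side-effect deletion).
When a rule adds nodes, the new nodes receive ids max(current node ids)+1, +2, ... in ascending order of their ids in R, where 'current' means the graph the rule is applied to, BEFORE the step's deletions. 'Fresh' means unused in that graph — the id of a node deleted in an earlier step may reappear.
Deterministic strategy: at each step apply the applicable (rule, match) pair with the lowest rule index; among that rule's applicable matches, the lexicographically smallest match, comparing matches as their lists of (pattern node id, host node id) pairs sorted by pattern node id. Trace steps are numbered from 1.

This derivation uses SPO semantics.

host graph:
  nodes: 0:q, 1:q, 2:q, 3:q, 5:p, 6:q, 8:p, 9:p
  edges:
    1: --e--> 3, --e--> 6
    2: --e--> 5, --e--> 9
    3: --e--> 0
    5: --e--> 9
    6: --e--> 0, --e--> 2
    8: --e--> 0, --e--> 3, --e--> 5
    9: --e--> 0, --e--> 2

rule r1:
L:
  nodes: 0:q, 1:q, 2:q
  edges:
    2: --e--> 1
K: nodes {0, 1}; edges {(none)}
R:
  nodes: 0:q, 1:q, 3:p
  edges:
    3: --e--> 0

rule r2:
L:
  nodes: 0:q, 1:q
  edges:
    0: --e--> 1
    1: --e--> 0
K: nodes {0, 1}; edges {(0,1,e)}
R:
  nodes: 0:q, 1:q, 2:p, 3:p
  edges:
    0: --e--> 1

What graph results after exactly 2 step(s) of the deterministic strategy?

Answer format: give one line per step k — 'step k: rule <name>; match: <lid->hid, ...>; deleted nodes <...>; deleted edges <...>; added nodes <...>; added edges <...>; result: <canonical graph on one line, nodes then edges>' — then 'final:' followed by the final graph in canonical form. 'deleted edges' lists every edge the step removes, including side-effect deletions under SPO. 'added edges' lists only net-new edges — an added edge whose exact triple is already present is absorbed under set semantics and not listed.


step 1: rule r1; match: 0->0, 1->2, 2->6; deleted nodes 6; deleted edges (1,6,e); (6,0,e); (6,2,e); added nodes 10; added edges (10,0,e); result: nodes: 0:q, 1:q, 2:q, 3:q, 5:p, 8:p, 9:p, 10:p edges: (1,3,e); (2,5,e); (2,9,e); (3,0,e); (5,9,e); (8,0,e); (8,3,e); (8,5,e); (9,0,e); (9,2,e); (10,0,e)
step 2: rule r1; match: 0->0, 1->3, 2->1; deleted nodes 1; deleted edges (1,3,e); added nodes 11; added edges (11,0,e); result: nodes: 0:q, 2:q, 3:q, 5:p, 8:p, 9:p, 10:p, 11:p edges: (2,5,e); (2,9,e); (3,0,e); (5,9,e); (8,0,e); (8,3,e); (8,5,e); (9,0,e); (9,2,e); (10,0,e); (11,0,e)
final:
nodes: 0:q, 2:q, 3:q, 5:p, 8:p, 9:p, 10:p, 11:p
edges: (2,5,e); (2,9,e); (3,0,e); (5,9,e); (8,0,e); (8,3,e); (8,5,e); (9,0,e); (9,2,e); (10,0,e); (11,0,e)


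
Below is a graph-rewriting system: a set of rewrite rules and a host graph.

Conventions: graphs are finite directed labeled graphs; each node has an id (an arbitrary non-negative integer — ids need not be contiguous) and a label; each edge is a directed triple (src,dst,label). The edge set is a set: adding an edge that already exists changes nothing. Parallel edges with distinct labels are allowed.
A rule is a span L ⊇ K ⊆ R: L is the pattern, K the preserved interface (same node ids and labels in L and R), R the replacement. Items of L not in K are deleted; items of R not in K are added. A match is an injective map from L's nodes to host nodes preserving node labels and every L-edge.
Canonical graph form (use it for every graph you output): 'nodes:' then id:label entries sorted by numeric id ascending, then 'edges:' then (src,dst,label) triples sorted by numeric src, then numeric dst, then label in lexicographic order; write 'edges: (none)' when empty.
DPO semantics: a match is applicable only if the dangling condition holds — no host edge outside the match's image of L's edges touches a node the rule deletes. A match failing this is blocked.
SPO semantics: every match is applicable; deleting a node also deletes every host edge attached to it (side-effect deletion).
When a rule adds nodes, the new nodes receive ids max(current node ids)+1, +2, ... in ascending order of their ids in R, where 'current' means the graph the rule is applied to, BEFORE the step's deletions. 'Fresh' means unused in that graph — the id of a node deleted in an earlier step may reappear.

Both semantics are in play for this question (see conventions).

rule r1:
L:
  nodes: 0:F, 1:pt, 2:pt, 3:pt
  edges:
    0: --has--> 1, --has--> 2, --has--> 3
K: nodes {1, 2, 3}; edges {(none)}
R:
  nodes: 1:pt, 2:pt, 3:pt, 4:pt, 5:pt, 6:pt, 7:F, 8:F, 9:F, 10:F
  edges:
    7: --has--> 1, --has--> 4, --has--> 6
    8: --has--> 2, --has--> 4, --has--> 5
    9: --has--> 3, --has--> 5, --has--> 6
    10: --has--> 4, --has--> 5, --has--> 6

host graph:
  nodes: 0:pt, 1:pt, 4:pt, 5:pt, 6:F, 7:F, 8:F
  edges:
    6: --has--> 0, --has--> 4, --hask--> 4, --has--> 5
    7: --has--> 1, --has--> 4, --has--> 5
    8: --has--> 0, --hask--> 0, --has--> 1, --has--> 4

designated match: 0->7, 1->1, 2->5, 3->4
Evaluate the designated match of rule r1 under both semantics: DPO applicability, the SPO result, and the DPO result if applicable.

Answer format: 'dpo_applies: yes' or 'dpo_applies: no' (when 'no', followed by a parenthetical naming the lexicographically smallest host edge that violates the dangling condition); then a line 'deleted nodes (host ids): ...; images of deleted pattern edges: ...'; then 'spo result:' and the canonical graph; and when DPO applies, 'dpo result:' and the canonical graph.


dpo_applies: yes
deleted nodes (host ids): 7; images of deleted pattern edges: (7,1,has); (7,4,has); (7,5,has)
spo result:
nodes: 0:pt, 1:pt, 4:pt, 5:pt, 6:F, 8:F, 9:pt, 10:pt, 11:pt, 12:F, 13:F, 14:F, 15:F
edges: (6,0,has); (6,4,has); (6,4,hask); (6,5,has); (8,0,has); (8,0,hask); (8,1,has); (8,4,has); (12,1,has); (12,9,has); (12,11,has); (13,5,has); (13,9,has); (13,10,has); (14,4,has); (14,10,has); (14,11,has); (15,9,has); (15,10,has); (15,11,has)
dpo result:
nodes: 0:pt, 1:pt, 4:pt, 5:pt, 6:F, 8:F, 9:pt, 10:pt, 11:pt, 12:F, 13:F, 14:F, 15:F
edges: (6,0,has); (6,4,has); (6,4,hask); (6,5,has); (8,0,has); (8,0,hask); (8,1,has); (8,4,has); (12,1,has); (12,9,has); (12,11,has); (13,5,has); (13,9,has); (13,10,has); (14,4,has); (14,10,has); (14,11,has); (15,9,has); (15,10,has); (15,11,has)
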